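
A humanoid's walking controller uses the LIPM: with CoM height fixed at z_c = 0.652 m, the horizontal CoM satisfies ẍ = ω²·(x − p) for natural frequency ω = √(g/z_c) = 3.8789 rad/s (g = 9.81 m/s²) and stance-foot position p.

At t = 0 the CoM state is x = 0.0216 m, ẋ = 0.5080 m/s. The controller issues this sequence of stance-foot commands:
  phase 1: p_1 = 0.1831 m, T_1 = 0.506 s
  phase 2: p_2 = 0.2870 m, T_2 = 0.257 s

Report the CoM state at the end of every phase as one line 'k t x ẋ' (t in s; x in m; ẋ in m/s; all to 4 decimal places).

1 0.5060 0.0539 -0.3419
2 0.7630 -0.1750 -1.5847

phase 1: p=0.1831, T=0.506, ωT=1.962723, cosh=3.629582, sinh=3.489106; start (x,ẋ)=(0.021600, 0.508000) → end (x,ẋ)=(0.053873, -0.341896)
phase 2: p=0.2870, T=0.257, ωT=0.996877, cosh=1.539418, sinh=1.170388; start (x,ẋ)=(0.053873, -0.341896) → end (x,ẋ)=(-0.175041, -1.584675)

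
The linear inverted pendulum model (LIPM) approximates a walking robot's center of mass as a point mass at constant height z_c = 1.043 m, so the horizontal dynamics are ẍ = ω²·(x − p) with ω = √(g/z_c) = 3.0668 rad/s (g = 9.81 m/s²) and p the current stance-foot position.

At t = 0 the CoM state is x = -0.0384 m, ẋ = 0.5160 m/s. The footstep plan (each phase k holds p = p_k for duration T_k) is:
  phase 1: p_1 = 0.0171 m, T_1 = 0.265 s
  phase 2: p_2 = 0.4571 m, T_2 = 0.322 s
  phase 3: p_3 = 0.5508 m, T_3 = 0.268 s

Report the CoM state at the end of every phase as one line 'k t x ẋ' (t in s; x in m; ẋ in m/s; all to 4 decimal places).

phase 1: p=0.0171, T=0.265, ωT=0.812702, cosh=1.348824, sinh=0.905166; start (x,ẋ)=(-0.038400, 0.516000) → end (x,ẋ)=(0.094538, 0.541927)
phase 2: p=0.4571, T=0.322, ωT=0.987510, cosh=1.528522, sinh=1.156019; start (x,ẋ)=(0.094538, 0.541927) → end (x,ẋ)=(0.107193, -0.457037)
phase 3: p=0.5508, T=0.268, ωT=0.821902, cosh=1.357209, sinh=0.917614; start (x,ẋ)=(0.107193, -0.457037) → end (x,ẋ)=(-0.188017, -1.868666)

1 0.2650 0.0945 0.5419
2 0.5870 0.1072 -0.4570
3 0.8550 -0.1880 -1.8687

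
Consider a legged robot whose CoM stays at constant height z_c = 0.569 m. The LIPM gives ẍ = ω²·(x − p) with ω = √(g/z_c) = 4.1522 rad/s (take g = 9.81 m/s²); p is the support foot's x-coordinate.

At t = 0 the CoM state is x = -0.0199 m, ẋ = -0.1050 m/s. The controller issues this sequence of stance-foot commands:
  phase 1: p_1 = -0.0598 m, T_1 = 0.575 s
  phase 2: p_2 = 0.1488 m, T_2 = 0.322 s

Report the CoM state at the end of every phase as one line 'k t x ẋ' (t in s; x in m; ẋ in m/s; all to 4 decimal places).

1 0.5750 0.0227 0.3178
2 0.8970 0.0279 -0.2810

phase 1: p=-0.0598, T=0.575, ωT=2.387515, cosh=5.489133, sinh=5.397275; start (x,ẋ)=(-0.019900, -0.105000) → end (x,ẋ)=(0.022731, 0.317823)
phase 2: p=0.1488, T=0.322, ωT=1.337008, cosh=2.035133, sinh=1.772503; start (x,ẋ)=(0.022731, 0.317823) → end (x,ẋ)=(0.027906, -0.281028)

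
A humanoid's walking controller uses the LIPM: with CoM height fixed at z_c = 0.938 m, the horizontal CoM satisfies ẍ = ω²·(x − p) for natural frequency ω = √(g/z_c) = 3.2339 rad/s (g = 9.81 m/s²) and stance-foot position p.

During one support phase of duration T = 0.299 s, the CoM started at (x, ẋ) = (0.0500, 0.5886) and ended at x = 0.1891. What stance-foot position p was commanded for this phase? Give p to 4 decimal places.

ωT = 3.2339·0.299 = 0.966936; cosh(ωT) = 1.505060, sinh(ωT) = 1.124814
x(T) = p + (x₀−p)·cosh(ωT) + (ẋ₀/ω)·sinh(ωT) ⇒ p·(1 − cosh) = x(T) − x₀·cosh − (ẋ₀/ω)·sinh
numerator   = 0.1891 − (0.0500)·1.505060 − (0.5886/3.2339)·1.124814 = -0.090880
denominator = 1 − 1.505060 = -0.505060
p = -0.090880 / -0.505060 = 0.1799

p = 0.1799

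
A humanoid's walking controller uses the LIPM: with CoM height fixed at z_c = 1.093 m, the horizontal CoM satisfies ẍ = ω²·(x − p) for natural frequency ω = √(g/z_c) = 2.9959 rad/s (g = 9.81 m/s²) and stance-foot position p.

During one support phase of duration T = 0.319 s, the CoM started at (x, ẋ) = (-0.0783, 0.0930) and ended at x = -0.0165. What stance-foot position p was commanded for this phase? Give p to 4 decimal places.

ωT = 2.9959·0.319 = 0.955692; cosh(ωT) = 1.492508, sinh(ωT) = 1.107962
x(T) = p + (x₀−p)·cosh(ωT) + (ẋ₀/ω)·sinh(ωT) ⇒ p·(1 − cosh) = x(T) − x₀·cosh − (ẋ₀/ω)·sinh
numerator   = -0.0165 − (-0.0783)·1.492508 − (0.0930/2.9959)·1.107962 = 0.065970
denominator = 1 − 1.492508 = -0.492508
p = 0.065970 / -0.492508 = -0.1339

p = -0.1339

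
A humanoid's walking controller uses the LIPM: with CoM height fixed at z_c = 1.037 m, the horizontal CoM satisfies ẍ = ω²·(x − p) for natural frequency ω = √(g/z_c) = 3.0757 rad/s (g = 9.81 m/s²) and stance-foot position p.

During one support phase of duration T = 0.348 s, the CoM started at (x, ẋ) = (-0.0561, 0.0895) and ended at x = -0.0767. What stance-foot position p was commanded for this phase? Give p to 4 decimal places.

p = 0.0361

ωT = 3.0757·0.348 = 1.070344; cosh(ωT) = 1.629636, sinh(ωT) = 1.286745
x(T) = p + (x₀−p)·cosh(ωT) + (ẋ₀/ω)·sinh(ωT) ⇒ p·(1 − cosh) = x(T) − x₀·cosh − (ẋ₀/ω)·sinh
numerator   = -0.0767 − (-0.0561)·1.629636 − (0.0895/3.0757)·1.286745 = -0.022721
denominator = 1 − 1.629636 = -0.629636
p = -0.022721 / -0.629636 = 0.0361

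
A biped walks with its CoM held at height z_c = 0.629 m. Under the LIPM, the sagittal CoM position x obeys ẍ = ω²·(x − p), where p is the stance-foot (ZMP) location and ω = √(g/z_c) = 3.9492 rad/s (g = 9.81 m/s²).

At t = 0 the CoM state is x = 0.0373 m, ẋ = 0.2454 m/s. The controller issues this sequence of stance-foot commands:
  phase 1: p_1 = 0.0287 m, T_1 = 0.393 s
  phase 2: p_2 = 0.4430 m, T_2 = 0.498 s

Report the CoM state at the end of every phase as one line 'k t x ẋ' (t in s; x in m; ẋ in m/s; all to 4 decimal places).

1 0.3930 0.1900 0.6818
2 0.8910 0.1261 -1.0161

phase 1: p=0.0287, T=0.393, ωT=1.552036, cosh=2.466443, sinh=2.254627; start (x,ẋ)=(0.037300, 0.245400) → end (x,ẋ)=(0.190012, 0.681839)
phase 2: p=0.4430, T=0.498, ωT=1.966702, cosh=3.643491, sinh=3.503573; start (x,ẋ)=(0.190012, 0.681839) → end (x,ẋ)=(0.126142, -1.016144)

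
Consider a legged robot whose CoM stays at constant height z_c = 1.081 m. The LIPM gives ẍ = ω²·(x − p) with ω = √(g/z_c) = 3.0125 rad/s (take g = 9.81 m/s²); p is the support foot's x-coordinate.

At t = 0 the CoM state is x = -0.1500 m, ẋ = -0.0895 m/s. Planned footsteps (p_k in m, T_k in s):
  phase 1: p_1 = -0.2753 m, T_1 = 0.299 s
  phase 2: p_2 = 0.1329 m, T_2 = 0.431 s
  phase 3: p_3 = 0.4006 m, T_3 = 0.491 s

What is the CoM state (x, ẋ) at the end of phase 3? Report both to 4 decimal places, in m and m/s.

phase 1: p=-0.2753, T=0.299, ωT=0.900737, cosh=1.433844, sinh=1.027574; start (x,ẋ)=(-0.150000, -0.089500) → end (x,ẋ)=(-0.126168, 0.259545)
phase 2: p=0.1329, T=0.431, ωT=1.298388, cosh=1.968178, sinh=1.695207; start (x,ẋ)=(-0.126168, 0.259545) → end (x,ẋ)=(-0.230940, -0.812180)
phase 3: p=0.4006, T=0.491, ωT=1.479137, cosh=2.308496, sinh=2.080662; start (x,ẋ)=(-0.230940, -0.812180) → end (x,ẋ)=(-1.618260, -5.833402)

x = -1.6183, ẋ = -5.8334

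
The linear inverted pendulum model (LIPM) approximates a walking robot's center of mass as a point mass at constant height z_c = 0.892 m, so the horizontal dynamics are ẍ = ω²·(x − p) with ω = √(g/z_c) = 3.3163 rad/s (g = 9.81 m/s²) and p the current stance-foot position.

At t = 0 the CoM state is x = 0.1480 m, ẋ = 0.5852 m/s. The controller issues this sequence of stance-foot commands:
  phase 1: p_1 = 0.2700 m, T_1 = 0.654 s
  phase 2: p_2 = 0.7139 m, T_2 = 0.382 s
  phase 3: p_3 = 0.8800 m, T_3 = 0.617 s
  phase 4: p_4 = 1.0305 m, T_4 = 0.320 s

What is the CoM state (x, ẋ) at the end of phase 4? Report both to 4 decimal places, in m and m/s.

x = 0.2149, ẋ = -2.4876

phase 1: p=0.2700, T=0.654, ωT=2.168860, cosh=4.431307, sinh=4.317000; start (x,ẋ)=(0.148000, 0.585200) → end (x,ẋ)=(0.491166, 0.846592)
phase 2: p=0.7139, T=0.382, ωT=1.266827, cosh=1.915647, sinh=1.633923; start (x,ẋ)=(0.491166, 0.846592) → end (x,ẋ)=(0.704331, 0.414869)
phase 3: p=0.8800, T=0.617, ωT=2.046157, cosh=3.933669, sinh=3.804438; start (x,ẋ)=(0.704331, 0.414869) → end (x,ẋ)=(0.664911, -0.584400)
phase 4: p=1.0305, T=0.320, ωT=1.061216, cosh=1.617959, sinh=1.271924; start (x,ẋ)=(0.664911, -0.584400) → end (x,ẋ)=(0.214853, -2.487619)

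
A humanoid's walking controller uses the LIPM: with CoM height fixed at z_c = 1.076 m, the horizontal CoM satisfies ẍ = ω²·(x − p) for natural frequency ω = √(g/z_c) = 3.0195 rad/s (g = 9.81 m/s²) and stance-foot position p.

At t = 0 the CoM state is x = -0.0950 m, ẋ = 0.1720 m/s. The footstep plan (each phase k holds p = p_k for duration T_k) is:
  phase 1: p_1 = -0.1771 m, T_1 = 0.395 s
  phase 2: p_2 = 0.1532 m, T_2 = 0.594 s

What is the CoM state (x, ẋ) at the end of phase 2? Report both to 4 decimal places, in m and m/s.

x = 0.5112, ẋ = 1.2431

phase 1: p=-0.1771, T=0.395, ωT=1.192702, cosh=1.799688, sinh=1.496288; start (x,ẋ)=(-0.095000, 0.172000) → end (x,ẋ)=(0.055888, 0.680478)
phase 2: p=0.1532, T=0.594, ωT=1.793583, cosh=3.088657, sinh=2.922294; start (x,ẋ)=(0.055888, 0.680478) → end (x,ẋ)=(0.511207, 1.243090)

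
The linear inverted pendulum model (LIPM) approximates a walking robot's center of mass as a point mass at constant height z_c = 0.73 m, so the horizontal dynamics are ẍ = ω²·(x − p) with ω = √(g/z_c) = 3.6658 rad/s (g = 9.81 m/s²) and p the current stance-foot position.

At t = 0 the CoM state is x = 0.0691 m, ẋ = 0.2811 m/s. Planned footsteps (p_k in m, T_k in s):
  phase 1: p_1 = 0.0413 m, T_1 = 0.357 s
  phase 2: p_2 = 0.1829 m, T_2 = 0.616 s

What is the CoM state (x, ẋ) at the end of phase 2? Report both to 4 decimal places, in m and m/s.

phase 1: p=0.0413, T=0.357, ωT=1.308691, cosh=1.985749, sinh=1.715575; start (x,ẋ)=(0.069100, 0.281100) → end (x,ẋ)=(0.228057, 0.733027)
phase 2: p=0.1829, T=0.616, ωT=2.258133, cosh=4.834879, sinh=4.730333; start (x,ẋ)=(0.228057, 0.733027) → end (x,ẋ)=(1.347124, 4.327142)

x = 1.3471, ẋ = 4.3271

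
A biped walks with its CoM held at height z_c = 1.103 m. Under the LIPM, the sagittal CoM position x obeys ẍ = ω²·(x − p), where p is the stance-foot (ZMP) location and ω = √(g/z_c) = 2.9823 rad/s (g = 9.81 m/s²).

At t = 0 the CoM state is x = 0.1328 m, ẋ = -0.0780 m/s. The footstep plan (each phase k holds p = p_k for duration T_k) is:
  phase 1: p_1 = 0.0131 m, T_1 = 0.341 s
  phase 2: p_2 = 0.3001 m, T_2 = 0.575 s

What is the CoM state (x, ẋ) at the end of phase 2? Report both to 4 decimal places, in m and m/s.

phase 1: p=0.0131, T=0.341, ωT=1.016964, cosh=1.563240, sinh=1.201549; start (x,ẋ)=(0.132800, -0.078000) → end (x,ẋ)=(0.168794, 0.306998)
phase 2: p=0.3001, T=0.575, ωT=1.714822, cosh=2.867842, sinh=2.687847; start (x,ẋ)=(0.168794, 0.306998) → end (x,ẋ)=(0.200222, -0.172122)

x = 0.2002, ẋ = -0.1721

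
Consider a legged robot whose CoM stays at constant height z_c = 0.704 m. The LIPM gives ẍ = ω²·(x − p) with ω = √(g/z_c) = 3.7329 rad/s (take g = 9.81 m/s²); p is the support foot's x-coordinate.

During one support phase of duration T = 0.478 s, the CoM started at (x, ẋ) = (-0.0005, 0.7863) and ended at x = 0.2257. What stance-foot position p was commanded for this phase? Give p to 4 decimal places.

ωT = 3.7329·0.478 = 1.784326; cosh(ωT) = 3.061738, sinh(ωT) = 2.893828
x(T) = p + (x₀−p)·cosh(ωT) + (ẋ₀/ω)·sinh(ωT) ⇒ p·(1 − cosh) = x(T) − x₀·cosh − (ẋ₀/ω)·sinh
numerator   = 0.2257 − (-0.0005)·3.061738 − (0.7863/3.7329)·2.893828 = -0.382327
denominator = 1 − 3.061738 = -2.061738
p = -0.382327 / -2.061738 = 0.1854

p = 0.1854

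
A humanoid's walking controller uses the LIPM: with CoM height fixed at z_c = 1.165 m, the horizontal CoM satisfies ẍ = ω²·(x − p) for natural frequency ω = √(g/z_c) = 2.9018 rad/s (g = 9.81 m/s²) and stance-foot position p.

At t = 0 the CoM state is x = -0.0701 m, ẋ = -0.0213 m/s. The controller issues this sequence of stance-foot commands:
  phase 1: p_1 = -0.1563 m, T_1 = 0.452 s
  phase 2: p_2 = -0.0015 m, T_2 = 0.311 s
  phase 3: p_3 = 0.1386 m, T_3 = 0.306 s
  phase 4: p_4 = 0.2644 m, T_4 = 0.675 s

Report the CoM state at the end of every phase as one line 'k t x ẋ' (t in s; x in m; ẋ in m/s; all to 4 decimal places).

1 0.4520 0.0027 0.3882
2 0.7630 0.1423 0.5697
3 1.0690 0.3420 0.8203
4 1.7440 1.5271 3.7480

phase 1: p=-0.1563, T=0.452, ωT=1.311614, cosh=1.990772, sinh=1.721387; start (x,ẋ)=(-0.070100, -0.021300) → end (x,ẋ)=(0.002669, 0.388176)
phase 2: p=-0.0015, T=0.311, ωT=0.902460, cosh=1.435616, sinh=1.030045; start (x,ẋ)=(0.002669, 0.388176) → end (x,ẋ)=(0.142275, 0.569733)
phase 3: p=0.1386, T=0.306, ωT=0.887951, cosh=1.420821, sinh=1.009323; start (x,ẋ)=(0.142275, 0.569733) → end (x,ẋ)=(0.341990, 0.820252)
phase 4: p=0.2644, T=0.675, ωT=1.958715, cosh=3.615625, sinh=3.474585; start (x,ẋ)=(0.341990, 0.820252) → end (x,ẋ)=(1.527098, 3.748029)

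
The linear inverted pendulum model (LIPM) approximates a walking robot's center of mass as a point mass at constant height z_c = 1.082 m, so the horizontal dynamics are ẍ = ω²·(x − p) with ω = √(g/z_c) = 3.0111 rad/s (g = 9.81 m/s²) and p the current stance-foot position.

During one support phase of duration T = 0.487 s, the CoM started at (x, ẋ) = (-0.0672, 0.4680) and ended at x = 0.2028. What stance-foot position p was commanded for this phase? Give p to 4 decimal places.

p = -0.0291

ωT = 3.0111·0.487 = 1.466406; cosh(ωT) = 2.282192, sinh(ωT) = 2.051439
x(T) = p + (x₀−p)·cosh(ωT) + (ẋ₀/ω)·sinh(ωT) ⇒ p·(1 − cosh) = x(T) − x₀·cosh − (ẋ₀/ω)·sinh
numerator   = 0.2028 − (-0.0672)·2.282192 − (0.4680/3.0111)·2.051439 = 0.037319
denominator = 1 − 2.282192 = -1.282192
p = 0.037319 / -1.282192 = -0.0291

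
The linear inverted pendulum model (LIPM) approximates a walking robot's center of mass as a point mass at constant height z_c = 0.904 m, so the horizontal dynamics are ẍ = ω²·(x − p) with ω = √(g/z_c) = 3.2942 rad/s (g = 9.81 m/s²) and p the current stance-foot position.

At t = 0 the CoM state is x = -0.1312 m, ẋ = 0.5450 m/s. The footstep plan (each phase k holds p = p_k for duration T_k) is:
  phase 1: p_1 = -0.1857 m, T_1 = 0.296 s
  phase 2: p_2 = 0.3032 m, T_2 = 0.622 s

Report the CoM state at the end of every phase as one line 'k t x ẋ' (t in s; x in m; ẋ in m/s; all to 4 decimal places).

phase 1: p=-0.1857, T=0.296, ωT=0.975083, cosh=1.514274, sinh=1.137113; start (x,ẋ)=(-0.131200, 0.545000) → end (x,ẋ)=(0.084955, 1.029430)
phase 2: p=0.3032, T=0.622, ωT=2.048992, cosh=3.944471, sinh=3.815607; start (x,ẋ)=(0.084955, 1.029430) → end (x,ẋ)=(0.634706, 1.317349)

1 0.2960 0.0850 1.0294
2 0.9180 0.6347 1.3173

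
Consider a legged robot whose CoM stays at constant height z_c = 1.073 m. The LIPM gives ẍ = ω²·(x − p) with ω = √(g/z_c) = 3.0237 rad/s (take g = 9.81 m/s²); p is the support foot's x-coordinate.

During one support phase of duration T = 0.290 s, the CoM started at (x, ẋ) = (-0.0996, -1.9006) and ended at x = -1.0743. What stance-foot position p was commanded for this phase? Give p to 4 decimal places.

ωT = 3.0237·0.290 = 0.876873; cosh(ωT) = 1.409727, sinh(ωT) = 0.993645
x(T) = p + (x₀−p)·cosh(ωT) + (ẋ₀/ω)·sinh(ωT) ⇒ p·(1 − cosh) = x(T) − x₀·cosh − (ẋ₀/ω)·sinh
numerator   = -1.0743 − (-0.0996)·1.409727 − (-1.9006/3.0237)·0.993645 = -0.309318
denominator = 1 − 1.409727 = -0.409727
p = -0.309318 / -0.409727 = 0.7549

p = 0.7549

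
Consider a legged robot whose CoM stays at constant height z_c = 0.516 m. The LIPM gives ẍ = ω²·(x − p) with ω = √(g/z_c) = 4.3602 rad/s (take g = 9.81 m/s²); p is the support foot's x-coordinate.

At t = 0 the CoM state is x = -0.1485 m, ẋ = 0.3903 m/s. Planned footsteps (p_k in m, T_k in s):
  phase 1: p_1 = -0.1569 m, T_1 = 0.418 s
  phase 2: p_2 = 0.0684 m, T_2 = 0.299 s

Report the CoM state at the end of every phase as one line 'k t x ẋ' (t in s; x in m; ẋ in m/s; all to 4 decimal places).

phase 1: p=-0.1569, T=0.418, ωT=1.822564, cosh=3.174656, sinh=3.013045; start (x,ẋ)=(-0.148500, 0.390300) → end (x,ẋ)=(0.139478, 1.349423)
phase 2: p=0.0684, T=0.299, ωT=1.303700, cosh=1.977211, sinh=1.705686; start (x,ẋ)=(0.139478, 1.349423) → end (x,ẋ)=(0.736822, 3.196708)

1 0.4180 0.1395 1.3494
2 0.7170 0.7368 3.1967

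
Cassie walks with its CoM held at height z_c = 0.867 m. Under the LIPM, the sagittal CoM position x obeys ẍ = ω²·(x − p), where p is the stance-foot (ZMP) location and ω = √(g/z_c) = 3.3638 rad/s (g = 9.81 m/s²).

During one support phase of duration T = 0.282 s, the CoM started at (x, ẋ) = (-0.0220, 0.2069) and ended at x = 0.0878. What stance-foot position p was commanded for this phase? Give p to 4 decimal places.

ωT = 3.3638·0.282 = 0.948592; cosh(ωT) = 1.484678, sinh(ωT) = 1.097392
x(T) = p + (x₀−p)·cosh(ωT) + (ẋ₀/ω)·sinh(ωT) ⇒ p·(1 − cosh) = x(T) − x₀·cosh − (ẋ₀/ω)·sinh
numerator   = 0.0878 − (-0.0220)·1.484678 − (0.2069/3.3638)·1.097392 = 0.052965
denominator = 1 − 1.484678 = -0.484678
p = 0.052965 / -0.484678 = -0.1093

p = -0.1093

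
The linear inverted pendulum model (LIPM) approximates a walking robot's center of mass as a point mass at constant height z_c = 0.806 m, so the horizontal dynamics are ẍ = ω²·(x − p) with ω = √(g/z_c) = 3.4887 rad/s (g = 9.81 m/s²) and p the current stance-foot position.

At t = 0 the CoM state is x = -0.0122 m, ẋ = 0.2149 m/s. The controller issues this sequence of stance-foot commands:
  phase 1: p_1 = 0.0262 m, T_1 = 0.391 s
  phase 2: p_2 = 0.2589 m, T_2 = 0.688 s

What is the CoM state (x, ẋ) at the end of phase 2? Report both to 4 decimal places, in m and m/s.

phase 1: p=0.0262, T=0.391, ωT=1.364082, cosh=2.083872, sinh=1.828257; start (x,ẋ)=(-0.012200, 0.214900) → end (x,ẋ)=(0.058798, 0.202900)
phase 2: p=0.2589, T=0.688, ωT=2.400226, cosh=5.558180, sinh=5.467483; start (x,ẋ)=(0.058798, 0.202900) → end (x,ẋ)=(-0.535320, -2.689076)

x = -0.5353, ẋ = -2.6891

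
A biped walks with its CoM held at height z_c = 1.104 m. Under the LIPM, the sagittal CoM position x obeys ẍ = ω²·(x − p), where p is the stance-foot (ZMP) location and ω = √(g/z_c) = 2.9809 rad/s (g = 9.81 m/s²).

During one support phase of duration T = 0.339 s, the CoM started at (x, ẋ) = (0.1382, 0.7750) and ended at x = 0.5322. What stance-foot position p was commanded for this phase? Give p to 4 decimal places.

p = -0.0134

ωT = 2.9809·0.339 = 1.010525; cosh(ωT) = 1.555535, sinh(ωT) = 1.191508
x(T) = p + (x₀−p)·cosh(ωT) + (ẋ₀/ω)·sinh(ωT) ⇒ p·(1 − cosh) = x(T) − x₀·cosh − (ẋ₀/ω)·sinh
numerator   = 0.5322 − (0.1382)·1.555535 − (0.7750/2.9809)·1.191508 = 0.007447
denominator = 1 − 1.555535 = -0.555535
p = 0.007447 / -0.555535 = -0.0134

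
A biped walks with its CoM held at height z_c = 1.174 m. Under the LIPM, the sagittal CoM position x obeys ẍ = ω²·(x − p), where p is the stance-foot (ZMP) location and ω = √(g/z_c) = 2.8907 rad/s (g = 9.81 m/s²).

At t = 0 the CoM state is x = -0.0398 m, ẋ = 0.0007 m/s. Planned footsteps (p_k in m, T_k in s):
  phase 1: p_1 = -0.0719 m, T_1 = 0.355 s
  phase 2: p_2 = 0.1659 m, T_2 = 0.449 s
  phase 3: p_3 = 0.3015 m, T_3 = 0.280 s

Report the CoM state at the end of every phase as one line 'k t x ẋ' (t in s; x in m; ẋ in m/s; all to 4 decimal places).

phase 1: p=-0.0719, T=0.355, ωT=1.026198, cosh=1.574402, sinh=1.216036; start (x,ẋ)=(-0.039800, 0.000700) → end (x,ẋ)=(-0.021067, 0.113940)
phase 2: p=0.1659, T=0.449, ωT=1.297924, cosh=1.967393, sinh=1.694295; start (x,ẋ)=(-0.021067, 0.113940) → end (x,ẋ)=(-0.135156, -0.691545)
phase 3: p=0.3015, T=0.280, ωT=0.809396, cosh=1.345839, sinh=0.900712; start (x,ẋ)=(-0.135156, -0.691545) → end (x,ẋ)=(-0.501646, -2.067623)

1 0.3550 -0.0211 0.1139
2 0.8040 -0.1352 -0.6915
3 1.0840 -0.5016 -2.0676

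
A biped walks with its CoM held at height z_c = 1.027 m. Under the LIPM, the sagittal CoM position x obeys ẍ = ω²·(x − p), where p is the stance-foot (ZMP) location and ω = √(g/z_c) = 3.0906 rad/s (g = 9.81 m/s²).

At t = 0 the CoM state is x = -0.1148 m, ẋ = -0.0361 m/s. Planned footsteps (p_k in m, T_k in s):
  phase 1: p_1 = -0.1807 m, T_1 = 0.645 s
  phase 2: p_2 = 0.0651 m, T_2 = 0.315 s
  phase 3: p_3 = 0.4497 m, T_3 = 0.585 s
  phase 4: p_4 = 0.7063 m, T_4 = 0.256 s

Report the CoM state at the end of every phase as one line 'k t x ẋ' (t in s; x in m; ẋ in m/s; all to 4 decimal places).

1 0.6450 0.0236 0.5987
2 0.9600 0.2221 0.7600
3 1.5450 0.4668 0.2928
4 1.8010 0.4709 -0.2593

phase 1: p=-0.1807, T=0.645, ωT=1.993437, cosh=3.738473, sinh=3.602247; start (x,ẋ)=(-0.114800, -0.036100) → end (x,ẋ)=(0.023589, 0.598713)
phase 2: p=0.0651, T=0.315, ωT=0.973539, cosh=1.512520, sinh=1.134776; start (x,ẋ)=(0.023589, 0.598713) → end (x,ẋ)=(0.222143, 0.759980)
phase 3: p=0.4497, T=0.585, ωT=1.808001, cosh=3.131113, sinh=2.967132; start (x,ẋ)=(0.222143, 0.759980) → end (x,ẋ)=(0.466814, 0.292841)
phase 4: p=0.7063, T=0.256, ωT=0.791194, cosh=1.329666, sinh=0.876362; start (x,ẋ)=(0.466814, 0.292841) → end (x,ẋ)=(0.470901, -0.259264)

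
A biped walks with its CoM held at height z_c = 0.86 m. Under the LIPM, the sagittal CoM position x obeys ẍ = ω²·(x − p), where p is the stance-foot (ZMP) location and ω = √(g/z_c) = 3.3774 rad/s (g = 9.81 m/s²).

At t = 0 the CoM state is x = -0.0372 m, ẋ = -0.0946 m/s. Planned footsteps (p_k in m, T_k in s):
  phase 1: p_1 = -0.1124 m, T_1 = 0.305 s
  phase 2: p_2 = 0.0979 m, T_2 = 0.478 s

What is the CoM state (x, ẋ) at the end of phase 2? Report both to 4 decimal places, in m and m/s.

x = -0.1156, ẋ = -0.6044

phase 1: p=-0.1124, T=0.305, ωT=1.030107, cosh=1.579167, sinh=1.222198; start (x,ẋ)=(-0.037200, -0.094600) → end (x,ẋ)=(-0.027880, 0.161025)
phase 2: p=0.0979, T=0.478, ωT=1.614397, cosh=2.611934, sinh=2.412924; start (x,ẋ)=(-0.027880, 0.161025) → end (x,ẋ)=(-0.115588, -0.604445)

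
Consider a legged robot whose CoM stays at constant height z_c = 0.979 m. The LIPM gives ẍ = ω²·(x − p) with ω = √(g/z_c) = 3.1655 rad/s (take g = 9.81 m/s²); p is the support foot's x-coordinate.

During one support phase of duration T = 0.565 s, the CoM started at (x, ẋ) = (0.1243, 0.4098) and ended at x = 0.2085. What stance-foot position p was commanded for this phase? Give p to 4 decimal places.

p = 0.2651

ωT = 3.1655·0.565 = 1.788507; cosh(ωT) = 3.073865, sinh(ωT) = 2.906655
x(T) = p + (x₀−p)·cosh(ωT) + (ẋ₀/ω)·sinh(ωT) ⇒ p·(1 − cosh) = x(T) − x₀·cosh − (ẋ₀/ω)·sinh
numerator   = 0.2085 − (0.1243)·3.073865 − (0.4098/3.1655)·2.906655 = -0.549872
denominator = 1 − 3.073865 = -2.073865
p = -0.549872 / -2.073865 = 0.2651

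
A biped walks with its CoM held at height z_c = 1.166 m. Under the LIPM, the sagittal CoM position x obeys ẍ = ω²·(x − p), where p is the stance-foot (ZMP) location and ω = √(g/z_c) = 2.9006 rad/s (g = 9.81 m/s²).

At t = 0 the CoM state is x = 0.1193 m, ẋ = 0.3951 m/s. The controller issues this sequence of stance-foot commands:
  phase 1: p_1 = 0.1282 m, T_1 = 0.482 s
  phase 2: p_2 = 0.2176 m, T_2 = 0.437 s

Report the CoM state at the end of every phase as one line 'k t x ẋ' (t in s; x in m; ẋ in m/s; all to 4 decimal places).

phase 1: p=0.1282, T=0.482, ωT=1.398089, cosh=2.147264, sinh=1.900195; start (x,ẋ)=(0.119300, 0.395100) → end (x,ẋ)=(0.367921, 0.799330)
phase 2: p=0.2176, T=0.437, ωT=1.267562, cosh=1.916850, sinh=1.635333; start (x,ẋ)=(0.367921, 0.799330) → end (x,ẋ)=(0.956398, 2.245234)

1 0.4820 0.3679 0.7993
2 0.9190 0.9564 2.2452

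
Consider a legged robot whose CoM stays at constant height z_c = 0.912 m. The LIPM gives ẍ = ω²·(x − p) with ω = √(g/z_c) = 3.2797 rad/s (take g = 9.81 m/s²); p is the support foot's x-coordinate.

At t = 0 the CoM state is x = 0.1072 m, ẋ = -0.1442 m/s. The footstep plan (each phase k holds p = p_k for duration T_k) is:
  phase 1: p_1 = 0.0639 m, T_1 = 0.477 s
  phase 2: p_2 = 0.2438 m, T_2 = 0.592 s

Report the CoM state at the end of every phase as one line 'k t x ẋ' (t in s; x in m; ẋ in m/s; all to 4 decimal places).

phase 1: p=0.0639, T=0.477, ωT=1.564417, cosh=2.494548, sinh=2.285339; start (x,ẋ)=(0.107200, -0.144200) → end (x,ẋ)=(0.071433, -0.035171)
phase 2: p=0.2438, T=0.592, ωT=1.941582, cosh=3.556624, sinh=3.413147; start (x,ẋ)=(0.071433, -0.035171) → end (x,ẋ)=(-0.405845, -2.054577)

1 0.4770 0.0714 -0.0352
2 1.0690 -0.4058 -2.0546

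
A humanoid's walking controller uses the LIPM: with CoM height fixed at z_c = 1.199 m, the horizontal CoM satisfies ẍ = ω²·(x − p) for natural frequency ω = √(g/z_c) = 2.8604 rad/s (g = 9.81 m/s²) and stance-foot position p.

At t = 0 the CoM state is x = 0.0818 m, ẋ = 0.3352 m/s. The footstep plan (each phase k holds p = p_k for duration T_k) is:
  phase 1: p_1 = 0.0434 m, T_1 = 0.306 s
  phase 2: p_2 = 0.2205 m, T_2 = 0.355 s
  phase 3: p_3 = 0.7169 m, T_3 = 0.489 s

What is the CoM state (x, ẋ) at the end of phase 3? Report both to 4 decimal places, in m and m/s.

phase 1: p=0.0434, T=0.306, ωT=0.875282, cosh=1.408149, sinh=0.991404; start (x,ẋ)=(0.081800, 0.335200) → end (x,ẋ)=(0.213652, 0.580907)
phase 2: p=0.2205, T=0.355, ωT=1.015442, cosh=1.561413, sinh=1.199171; start (x,ẋ)=(0.213652, 0.580907) → end (x,ẋ)=(0.453342, 0.883546)
phase 3: p=0.7169, T=0.489, ωT=1.398736, cosh=2.148492, sinh=1.901583; start (x,ẋ)=(0.453342, 0.883546) → end (x,ẋ)=(0.738025, 0.464723)

x = 0.7380, ẋ = 0.4647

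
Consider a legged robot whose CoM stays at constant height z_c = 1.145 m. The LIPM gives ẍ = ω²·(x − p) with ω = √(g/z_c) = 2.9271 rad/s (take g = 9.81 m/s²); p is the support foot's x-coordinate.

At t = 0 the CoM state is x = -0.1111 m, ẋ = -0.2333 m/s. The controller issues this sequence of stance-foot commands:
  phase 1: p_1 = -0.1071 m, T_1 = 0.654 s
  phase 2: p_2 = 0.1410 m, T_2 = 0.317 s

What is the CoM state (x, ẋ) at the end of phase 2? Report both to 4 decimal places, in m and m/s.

phase 1: p=-0.1071, T=0.654, ωT=1.914323, cosh=3.464895, sinh=3.317453; start (x,ẋ)=(-0.111100, -0.233300) → end (x,ẋ)=(-0.385372, -0.847202)
phase 2: p=0.1410, T=0.317, ωT=0.927891, cosh=1.462278, sinh=1.066891; start (x,ẋ)=(-0.385372, -0.847202) → end (x,ẋ)=(-0.937497, -2.882650)

x = -0.9375, ẋ = -2.8827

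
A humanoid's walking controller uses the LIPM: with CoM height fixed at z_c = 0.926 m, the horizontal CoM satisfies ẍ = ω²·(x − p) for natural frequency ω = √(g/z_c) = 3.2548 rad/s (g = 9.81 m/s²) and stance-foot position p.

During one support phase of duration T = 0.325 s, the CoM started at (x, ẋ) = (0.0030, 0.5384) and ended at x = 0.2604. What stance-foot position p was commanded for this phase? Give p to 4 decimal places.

ωT = 3.2548·0.325 = 1.057810; cosh(ωT) = 1.613636, sinh(ωT) = 1.266421
x(T) = p + (x₀−p)·cosh(ωT) + (ẋ₀/ω)·sinh(ωT) ⇒ p·(1 − cosh) = x(T) − x₀·cosh − (ẋ₀/ω)·sinh
numerator   = 0.2604 − (0.0030)·1.613636 − (0.5384/3.2548)·1.266421 = 0.046071
denominator = 1 − 1.613636 = -0.613636
p = 0.046071 / -0.613636 = -0.0751

p = -0.0751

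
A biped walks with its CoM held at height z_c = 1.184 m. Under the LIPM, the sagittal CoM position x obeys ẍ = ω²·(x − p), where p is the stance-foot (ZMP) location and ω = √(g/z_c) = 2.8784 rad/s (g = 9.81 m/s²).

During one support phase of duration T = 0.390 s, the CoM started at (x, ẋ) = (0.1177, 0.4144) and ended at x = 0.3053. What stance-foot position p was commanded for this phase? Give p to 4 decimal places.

p = 0.1322

ωT = 2.8784·0.390 = 1.122576; cosh(ωT) = 1.699100, sinh(ωT) = 1.373660
x(T) = p + (x₀−p)·cosh(ωT) + (ẋ₀/ω)·sinh(ωT) ⇒ p·(1 − cosh) = x(T) − x₀·cosh − (ẋ₀/ω)·sinh
numerator   = 0.3053 − (0.1177)·1.699100 − (0.4144/2.8784)·1.373660 = -0.092448
denominator = 1 − 1.699100 = -0.699100
p = -0.092448 / -0.699100 = 0.1322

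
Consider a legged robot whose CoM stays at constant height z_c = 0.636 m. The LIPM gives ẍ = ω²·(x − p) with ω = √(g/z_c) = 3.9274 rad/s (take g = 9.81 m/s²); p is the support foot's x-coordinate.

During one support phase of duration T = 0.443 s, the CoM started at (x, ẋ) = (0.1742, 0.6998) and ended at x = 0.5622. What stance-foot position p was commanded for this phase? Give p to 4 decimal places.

p = 0.2279

ωT = 3.9274·0.443 = 1.739838; cosh(ωT) = 2.935985, sinh(ωT) = 2.760436
x(T) = p + (x₀−p)·cosh(ωT) + (ẋ₀/ω)·sinh(ωT) ⇒ p·(1 − cosh) = x(T) − x₀·cosh − (ẋ₀/ω)·sinh
numerator   = 0.5622 − (0.1742)·2.935985 − (0.6998/3.9274)·2.760436 = -0.441114
denominator = 1 − 2.935985 = -1.935985
p = -0.441114 / -1.935985 = 0.2279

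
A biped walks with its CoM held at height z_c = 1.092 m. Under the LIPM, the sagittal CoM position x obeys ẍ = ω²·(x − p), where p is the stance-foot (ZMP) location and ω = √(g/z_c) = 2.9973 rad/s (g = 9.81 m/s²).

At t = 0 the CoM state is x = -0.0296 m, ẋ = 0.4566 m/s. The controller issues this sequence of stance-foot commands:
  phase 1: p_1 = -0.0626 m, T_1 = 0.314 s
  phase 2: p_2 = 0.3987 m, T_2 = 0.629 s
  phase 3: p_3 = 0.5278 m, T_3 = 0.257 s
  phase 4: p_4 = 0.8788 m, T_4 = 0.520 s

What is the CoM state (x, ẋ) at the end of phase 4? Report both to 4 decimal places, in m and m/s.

x = -0.2013, ẋ = -2.9559

phase 1: p=-0.0626, T=0.314, ωT=0.941152, cosh=1.476555, sinh=1.086377; start (x,ẋ)=(-0.029600, 0.456600) → end (x,ẋ)=(0.151622, 0.781650)
phase 2: p=0.3987, T=0.629, ωT=1.885302, cosh=3.370063, sinh=3.218279; start (x,ẋ)=(0.151622, 0.781650) → end (x,ẋ)=(0.405309, 0.250857)
phase 3: p=0.5278, T=0.257, ωT=0.770306, cosh=1.311649, sinh=0.848778; start (x,ẋ)=(0.405309, 0.250857) → end (x,ẋ)=(0.438173, 0.017414)
phase 4: p=0.8788, T=0.520, ωT=1.558596, cosh=2.481288, sinh=2.270857; start (x,ẋ)=(0.438173, 0.017414) → end (x,ẋ)=(-0.201330, -2.955894)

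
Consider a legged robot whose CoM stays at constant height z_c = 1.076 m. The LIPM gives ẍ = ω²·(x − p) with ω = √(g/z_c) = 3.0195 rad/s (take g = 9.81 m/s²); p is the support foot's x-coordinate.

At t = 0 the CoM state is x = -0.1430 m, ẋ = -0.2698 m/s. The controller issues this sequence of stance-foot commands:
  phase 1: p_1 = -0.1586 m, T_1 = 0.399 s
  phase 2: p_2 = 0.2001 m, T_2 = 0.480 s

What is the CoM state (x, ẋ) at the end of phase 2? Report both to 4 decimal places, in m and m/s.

x = -1.1265, ẋ = -3.7738

phase 1: p=-0.1586, T=0.399, ωT=1.204781, cosh=1.817892, sinh=1.518134; start (x,ẋ)=(-0.143000, -0.269800) → end (x,ẋ)=(-0.265890, -0.418957)
phase 2: p=0.2001, T=0.480, ωT=1.449360, cosh=2.247554, sinh=2.012833; start (x,ẋ)=(-0.265890, -0.418957) → end (x,ẋ)=(-1.126519, -3.773799)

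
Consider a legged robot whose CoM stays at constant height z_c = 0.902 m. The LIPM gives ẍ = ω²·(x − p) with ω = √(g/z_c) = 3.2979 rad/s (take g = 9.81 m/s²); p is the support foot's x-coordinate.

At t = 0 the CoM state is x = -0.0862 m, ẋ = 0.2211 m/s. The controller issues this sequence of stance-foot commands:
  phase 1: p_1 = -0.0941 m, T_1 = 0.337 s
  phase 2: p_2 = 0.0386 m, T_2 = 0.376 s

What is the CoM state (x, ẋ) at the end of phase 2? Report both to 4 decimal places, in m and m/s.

x = 0.1808, ẋ = 0.6140

phase 1: p=-0.0941, T=0.337, ωT=1.111392, cosh=1.683843, sinh=1.354743; start (x,ẋ)=(-0.086200, 0.221100) → end (x,ẋ)=(0.010028, 0.407593)
phase 2: p=0.0386, T=0.376, ωT=1.240010, cosh=1.872515, sinh=1.583134; start (x,ẋ)=(0.010028, 0.407593) → end (x,ẋ)=(0.180761, 0.614050)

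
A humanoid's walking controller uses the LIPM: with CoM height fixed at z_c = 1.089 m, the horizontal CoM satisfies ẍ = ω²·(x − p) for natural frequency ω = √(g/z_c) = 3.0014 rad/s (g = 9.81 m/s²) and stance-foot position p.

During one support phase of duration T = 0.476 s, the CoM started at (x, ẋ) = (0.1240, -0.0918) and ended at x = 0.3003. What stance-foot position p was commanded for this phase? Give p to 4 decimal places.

ωT = 3.0014·0.476 = 1.428666; cosh(ωT) = 2.206379, sinh(ωT) = 1.966751
x(T) = p + (x₀−p)·cosh(ωT) + (ẋ₀/ω)·sinh(ωT) ⇒ p·(1 − cosh) = x(T) − x₀·cosh − (ẋ₀/ω)·sinh
numerator   = 0.3003 − (0.1240)·2.206379 − (-0.0918/3.0014)·1.966751 = 0.086863
denominator = 1 − 2.206379 = -1.206379
p = 0.086863 / -1.206379 = -0.0720

p = -0.0720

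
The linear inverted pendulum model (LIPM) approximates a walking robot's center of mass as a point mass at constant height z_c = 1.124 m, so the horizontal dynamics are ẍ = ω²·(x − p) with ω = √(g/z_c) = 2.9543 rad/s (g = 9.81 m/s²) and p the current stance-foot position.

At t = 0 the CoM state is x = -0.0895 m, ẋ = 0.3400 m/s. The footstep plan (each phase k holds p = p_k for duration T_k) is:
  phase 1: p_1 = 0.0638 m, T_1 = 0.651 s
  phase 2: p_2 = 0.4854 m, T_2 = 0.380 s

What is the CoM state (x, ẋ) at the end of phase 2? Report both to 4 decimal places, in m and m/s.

phase 1: p=0.0638, T=0.651, ωT=1.923249, cosh=3.494645, sinh=3.348513; start (x,ẋ)=(-0.089500, 0.340000) → end (x,ẋ)=(-0.086560, -0.328343)
phase 2: p=0.4854, T=0.380, ωT=1.122634, cosh=1.699180, sinh=1.373758; start (x,ẋ)=(-0.086560, -0.328343) → end (x,ẋ)=(-0.639144, -2.879211)

x = -0.6391, ẋ = -2.8792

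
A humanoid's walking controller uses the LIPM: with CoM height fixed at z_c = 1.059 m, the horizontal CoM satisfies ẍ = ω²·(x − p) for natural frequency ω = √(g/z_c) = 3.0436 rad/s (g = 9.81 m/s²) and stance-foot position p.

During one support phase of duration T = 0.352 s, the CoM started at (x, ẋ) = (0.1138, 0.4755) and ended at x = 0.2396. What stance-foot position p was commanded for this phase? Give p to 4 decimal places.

p = 0.2334

ωT = 3.0436·0.352 = 1.071347; cosh(ωT) = 1.630928, sinh(ωT) = 1.288382
x(T) = p + (x₀−p)·cosh(ωT) + (ẋ₀/ω)·sinh(ωT) ⇒ p·(1 − cosh) = x(T) − x₀·cosh − (ẋ₀/ω)·sinh
numerator   = 0.2396 − (0.1138)·1.630928 − (0.4755/3.0436)·1.288382 = -0.147283
denominator = 1 − 1.630928 = -0.630928
p = -0.147283 / -0.630928 = 0.2334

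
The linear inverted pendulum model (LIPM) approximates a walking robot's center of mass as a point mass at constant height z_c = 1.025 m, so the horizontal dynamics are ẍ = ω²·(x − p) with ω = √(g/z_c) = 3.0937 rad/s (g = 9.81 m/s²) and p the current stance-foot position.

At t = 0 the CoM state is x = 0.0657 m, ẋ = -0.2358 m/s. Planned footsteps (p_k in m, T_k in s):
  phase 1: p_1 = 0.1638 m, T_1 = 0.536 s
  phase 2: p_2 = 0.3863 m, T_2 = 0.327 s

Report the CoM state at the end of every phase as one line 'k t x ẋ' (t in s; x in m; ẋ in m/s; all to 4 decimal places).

phase 1: p=0.1638, T=0.536, ωT=1.658223, cosh=2.720226, sinh=2.529749; start (x,ẋ)=(0.065700, -0.235800) → end (x,ẋ)=(-0.295870, -1.409188)
phase 2: p=0.3863, T=0.327, ωT=1.011640, cosh=1.556865, sinh=1.193243; start (x,ẋ)=(-0.295870, -1.409188) → end (x,ẋ)=(-1.219271, -4.712169)

1 0.5360 -0.2959 -1.4092
2 0.8630 -1.2193 -4.7122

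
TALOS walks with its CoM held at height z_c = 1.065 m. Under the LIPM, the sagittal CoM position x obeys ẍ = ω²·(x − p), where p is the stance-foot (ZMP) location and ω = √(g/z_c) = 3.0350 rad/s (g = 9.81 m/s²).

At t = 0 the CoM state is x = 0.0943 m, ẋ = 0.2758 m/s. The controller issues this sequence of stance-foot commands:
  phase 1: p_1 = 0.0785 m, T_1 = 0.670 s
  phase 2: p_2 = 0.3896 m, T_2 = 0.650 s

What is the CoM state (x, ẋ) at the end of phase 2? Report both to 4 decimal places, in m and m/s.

x = 2.1790, ẋ = 5.5663

phase 1: p=0.0785, T=0.670, ωT=2.033450, cosh=3.885642, sinh=3.754759; start (x,ẋ)=(0.094300, 0.275800) → end (x,ẋ)=(0.481100, 1.251712)
phase 2: p=0.3896, T=0.650, ωT=1.972750, cosh=3.664748, sinh=3.525675; start (x,ẋ)=(0.481100, 1.251712) → end (x,ẋ)=(2.179003, 5.566297)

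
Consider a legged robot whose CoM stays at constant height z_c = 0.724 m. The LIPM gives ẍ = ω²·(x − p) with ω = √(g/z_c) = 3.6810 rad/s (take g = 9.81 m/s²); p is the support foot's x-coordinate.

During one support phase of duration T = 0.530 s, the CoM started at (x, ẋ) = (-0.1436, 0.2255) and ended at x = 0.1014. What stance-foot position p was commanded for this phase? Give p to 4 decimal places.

ωT = 3.6810·0.530 = 1.950930; cosh(ωT) = 3.588685, sinh(ωT) = 3.446543
x(T) = p + (x₀−p)·cosh(ωT) + (ẋ₀/ω)·sinh(ωT) ⇒ p·(1 − cosh) = x(T) − x₀·cosh − (ẋ₀/ω)·sinh
numerator   = 0.1014 − (-0.1436)·3.588685 − (0.2255/3.6810)·3.446543 = 0.405598
denominator = 1 − 3.588685 = -2.588685
p = 0.405598 / -2.588685 = -0.1567

p = -0.1567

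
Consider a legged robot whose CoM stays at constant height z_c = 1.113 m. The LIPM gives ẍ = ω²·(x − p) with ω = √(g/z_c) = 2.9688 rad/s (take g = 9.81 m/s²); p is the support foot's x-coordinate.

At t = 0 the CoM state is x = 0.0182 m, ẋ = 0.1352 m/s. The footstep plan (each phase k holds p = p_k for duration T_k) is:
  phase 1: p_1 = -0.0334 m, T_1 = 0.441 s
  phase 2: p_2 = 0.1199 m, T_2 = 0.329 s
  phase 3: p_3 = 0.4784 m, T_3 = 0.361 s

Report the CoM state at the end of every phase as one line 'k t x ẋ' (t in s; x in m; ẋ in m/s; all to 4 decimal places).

phase 1: p=-0.0334, T=0.441, ωT=1.309241, cosh=1.986693, sinh=1.716668; start (x,ẋ)=(0.018200, 0.135200) → end (x,ẋ)=(0.147291, 0.531577)
phase 2: p=0.1199, T=0.329, ωT=0.976735, cosh=1.516155, sinh=1.139617; start (x,ẋ)=(0.147291, 0.531577) → end (x,ẋ)=(0.365482, 0.898625)
phase 3: p=0.4784, T=0.361, ωT=1.071737, cosh=1.631430, sinh=1.289017; start (x,ẋ)=(0.365482, 0.898625) → end (x,ẋ)=(0.684355, 1.033928)

1 0.4410 0.1473 0.5316
2 0.7700 0.3655 0.8986
3 1.1310 0.6844 1.0339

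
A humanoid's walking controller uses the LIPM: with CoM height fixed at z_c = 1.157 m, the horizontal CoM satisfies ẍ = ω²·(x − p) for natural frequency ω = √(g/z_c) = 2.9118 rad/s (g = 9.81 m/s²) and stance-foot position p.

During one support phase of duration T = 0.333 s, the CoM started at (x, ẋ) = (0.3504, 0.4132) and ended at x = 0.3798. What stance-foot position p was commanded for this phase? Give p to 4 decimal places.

p = 0.6078

ωT = 2.9118·0.333 = 0.969629; cosh(ωT) = 1.508095, sinh(ωT) = 1.128872
x(T) = p + (x₀−p)·cosh(ωT) + (ẋ₀/ω)·sinh(ωT) ⇒ p·(1 − cosh) = x(T) − x₀·cosh − (ẋ₀/ω)·sinh
numerator   = 0.3798 − (0.3504)·1.508095 − (0.4132/2.9118)·1.128872 = -0.308830
denominator = 1 − 1.508095 = -0.508095
p = -0.308830 / -0.508095 = 0.6078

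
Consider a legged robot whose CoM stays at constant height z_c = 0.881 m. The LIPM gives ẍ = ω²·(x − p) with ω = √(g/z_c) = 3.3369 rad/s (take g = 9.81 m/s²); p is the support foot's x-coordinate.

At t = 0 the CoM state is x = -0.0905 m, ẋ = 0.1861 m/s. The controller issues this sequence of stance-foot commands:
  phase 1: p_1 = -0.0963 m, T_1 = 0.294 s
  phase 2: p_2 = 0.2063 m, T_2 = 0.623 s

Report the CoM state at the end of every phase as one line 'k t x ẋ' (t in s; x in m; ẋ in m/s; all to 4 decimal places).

phase 1: p=-0.0963, T=0.294, ωT=0.981049, cosh=1.521085, sinh=1.146167; start (x,ẋ)=(-0.090500, 0.186100) → end (x,ẋ)=(-0.023556, 0.305257)
phase 2: p=0.2063, T=0.623, ωT=2.078889, cosh=4.060324, sinh=3.935255; start (x,ẋ)=(-0.023556, 0.305257) → end (x,ẋ)=(-0.366994, -1.778919)

1 0.2940 -0.0236 0.3053
2 0.9170 -0.3670 -1.7789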